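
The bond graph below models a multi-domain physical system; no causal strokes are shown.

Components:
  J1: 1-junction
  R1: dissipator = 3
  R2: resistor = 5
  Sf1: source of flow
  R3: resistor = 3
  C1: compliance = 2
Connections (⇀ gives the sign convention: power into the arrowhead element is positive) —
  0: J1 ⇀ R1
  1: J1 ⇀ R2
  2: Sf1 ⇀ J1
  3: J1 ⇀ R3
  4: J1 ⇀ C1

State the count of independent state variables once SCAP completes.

1  (C1 all integral)

b2 |Sf1  (Sf1: flow source, stroke at near end)
b0 |J1  (common-f at J1 fixed by 2)
b1 |J1  (common-f at J1 fixed by 2)
b3 |J1  (common-f at J1 fixed by 2)
b4 |J1  (common-f at J1 fixed by 2)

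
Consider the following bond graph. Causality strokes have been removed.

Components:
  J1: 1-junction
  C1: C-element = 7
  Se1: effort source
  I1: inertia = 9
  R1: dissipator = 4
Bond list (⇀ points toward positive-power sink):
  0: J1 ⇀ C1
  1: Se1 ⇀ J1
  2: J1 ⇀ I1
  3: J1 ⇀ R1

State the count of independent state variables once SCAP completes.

2  (C1, I1 all integral)

β1 |J1  (Se1: effort source, stroke at far end)
β0 |J1  (prefer integral on C1)
β2 |I1  (prefer integral on I1)
β3 |J1  (J1: bond 2 brought flow, rest push out)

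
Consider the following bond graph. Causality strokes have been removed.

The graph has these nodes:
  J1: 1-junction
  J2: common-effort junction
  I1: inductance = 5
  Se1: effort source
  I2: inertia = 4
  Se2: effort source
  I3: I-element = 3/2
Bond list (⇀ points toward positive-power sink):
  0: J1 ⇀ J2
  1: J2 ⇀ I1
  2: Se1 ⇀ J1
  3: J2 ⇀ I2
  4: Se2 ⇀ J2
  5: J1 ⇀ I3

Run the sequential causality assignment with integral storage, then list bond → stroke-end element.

b2 →J1  (source Se1 imposes e)
b4 →J2  (Se2 fixes effort; stroke away)
b0 →J1  (J2: bond 4 brought effort, rest push out)
b1 →I1  (J2: bond 4 brought effort, rest push out)
b3 →I2  (common-e at J2 fixed by 4)
b5 →I3  (J1: last free bond brings flow in)

#0 →J1
#1 →I1
#2 →J1
#3 →I2
#4 →J2
#5 →I3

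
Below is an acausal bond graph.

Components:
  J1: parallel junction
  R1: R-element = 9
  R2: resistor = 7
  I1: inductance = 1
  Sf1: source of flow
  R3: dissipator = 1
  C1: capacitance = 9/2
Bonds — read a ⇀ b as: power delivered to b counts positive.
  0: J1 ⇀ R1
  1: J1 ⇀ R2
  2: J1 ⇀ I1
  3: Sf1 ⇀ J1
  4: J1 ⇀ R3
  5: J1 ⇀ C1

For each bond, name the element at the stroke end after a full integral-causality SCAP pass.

β0 stroke→R1
β1 stroke→R2
β2 stroke→I1
β3 stroke→Sf1
β4 stroke→R3
β5 stroke→J1

#3 →Sf1  (Sf1 fixes flow; stroke at Sf1)
#2 →I1  (prefer integral on I1)
#5 →J1  (C1: C, integral causality)
#0 →R1  (common-e at J1 fixed by 5)
#1 →R2  (common-e at J1 fixed by 5)
#4 →R3  (J1 effort already set via bond 5)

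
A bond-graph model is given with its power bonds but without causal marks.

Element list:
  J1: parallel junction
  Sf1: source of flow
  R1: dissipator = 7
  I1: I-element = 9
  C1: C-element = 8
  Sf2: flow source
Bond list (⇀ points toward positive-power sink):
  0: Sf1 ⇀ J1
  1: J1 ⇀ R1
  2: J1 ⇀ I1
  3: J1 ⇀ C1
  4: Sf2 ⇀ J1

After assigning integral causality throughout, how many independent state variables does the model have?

2  (C1, I1 all integral)

b0 stroke at Sf1  (Sf1: flow source, stroke at near end)
b4 stroke at Sf2  (Sf2: flow source, stroke at near end)
b2 stroke at I1  (prefer integral on I1)
b3 stroke at J1  (C1: C, integral causality)
b1 stroke at R1  (J1: bond 3 brought effort, rest push out)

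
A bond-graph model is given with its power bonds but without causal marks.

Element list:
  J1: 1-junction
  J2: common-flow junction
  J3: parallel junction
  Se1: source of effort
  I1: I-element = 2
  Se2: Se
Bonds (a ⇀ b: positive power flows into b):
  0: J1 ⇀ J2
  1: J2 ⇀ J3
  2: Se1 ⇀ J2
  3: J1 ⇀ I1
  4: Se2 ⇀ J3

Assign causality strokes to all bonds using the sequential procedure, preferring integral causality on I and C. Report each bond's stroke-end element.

#2 stroke at J2  (Se1: effort source, stroke at far end)
#4 stroke at J3  (Se2 fixes effort; stroke away)
#1 stroke at J2  (0-jn J3 has e-setter on 4)
#0 stroke at J1  (J2: last free bond brings flow in)
#3 stroke at I1  (closing 1-jn rule on J1)

b0 stroke at J1
b1 stroke at J2
b2 stroke at J2
b3 stroke at I1
b4 stroke at J3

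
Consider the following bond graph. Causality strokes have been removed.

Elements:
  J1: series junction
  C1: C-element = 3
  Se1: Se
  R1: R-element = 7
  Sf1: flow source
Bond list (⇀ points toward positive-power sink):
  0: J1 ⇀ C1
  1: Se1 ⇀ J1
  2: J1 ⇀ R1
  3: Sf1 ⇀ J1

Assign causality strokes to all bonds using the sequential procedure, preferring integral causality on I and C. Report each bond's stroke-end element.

#1 stroke→J1  (Se1: effort source, stroke at far end)
#3 stroke→Sf1  (Sf1 fixes flow; stroke at Sf1)
#0 stroke→J1  (J1 flow already set via bond 3)
#2 stroke→J1  (J1: bond 3 brought flow, rest push out)

bond 0 →J1
bond 1 →J1
bond 2 →J1
bond 3 →Sf1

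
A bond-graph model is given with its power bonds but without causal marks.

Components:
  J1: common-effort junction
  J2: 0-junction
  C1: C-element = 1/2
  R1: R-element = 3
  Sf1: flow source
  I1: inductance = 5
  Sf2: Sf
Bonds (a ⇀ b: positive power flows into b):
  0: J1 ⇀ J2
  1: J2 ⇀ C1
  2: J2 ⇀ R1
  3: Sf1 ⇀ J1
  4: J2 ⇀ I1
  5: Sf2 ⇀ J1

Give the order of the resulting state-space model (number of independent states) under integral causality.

bond 3 stroke at Sf1  (source Sf1 imposes f)
bond 5 stroke at Sf2  (source Sf2 imposes f)
bond 0 stroke at J1  (J1 needs exactly one e-in)
bond 1 stroke at J2  (prefer integral on C1)
bond 2 stroke at R1  (0-jn J2 has e-setter on 1)
bond 4 stroke at I1  (0-jn J2 has e-setter on 1)

2  (C1, I1 all integral)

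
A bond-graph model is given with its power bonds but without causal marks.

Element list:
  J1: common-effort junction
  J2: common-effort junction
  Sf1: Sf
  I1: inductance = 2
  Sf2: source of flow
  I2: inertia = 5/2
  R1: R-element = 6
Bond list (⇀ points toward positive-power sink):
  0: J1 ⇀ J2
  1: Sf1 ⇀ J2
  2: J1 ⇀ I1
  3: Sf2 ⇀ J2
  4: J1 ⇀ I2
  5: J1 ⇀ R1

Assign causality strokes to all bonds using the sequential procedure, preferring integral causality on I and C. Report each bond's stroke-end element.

#0 →J2
#1 →Sf1
#2 →I1
#3 →Sf2
#4 →I2
#5 →J1

#1 stroke→Sf1  (Sf1 fixes flow; stroke at Sf1)
#3 stroke→Sf2  (Sf2 (Sf) sets flow on bond)
#0 stroke→J2  (closing 0-jn rule on J2)
#2 stroke→I1  (I1: I, integral causality)
#4 stroke→I2  (I2 integral (f out))
#5 stroke→J1  (J1: last free bond brings effort in)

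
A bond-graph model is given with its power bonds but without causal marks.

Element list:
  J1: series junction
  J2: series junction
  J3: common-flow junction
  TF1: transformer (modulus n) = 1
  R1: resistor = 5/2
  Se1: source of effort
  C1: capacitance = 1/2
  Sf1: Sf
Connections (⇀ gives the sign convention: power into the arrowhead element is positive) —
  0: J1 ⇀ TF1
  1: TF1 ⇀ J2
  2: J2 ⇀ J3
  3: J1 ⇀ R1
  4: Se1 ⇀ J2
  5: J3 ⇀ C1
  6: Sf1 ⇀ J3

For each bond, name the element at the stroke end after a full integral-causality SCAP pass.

#0 stroke at TF1
#1 stroke at J2
#2 stroke at J3
#3 stroke at J1
#4 stroke at J2
#5 stroke at J3
#6 stroke at Sf1

bond 4 →J2  (Se1 fixes effort; stroke away)
bond 6 →Sf1  (source Sf1 imposes f)
bond 2 →J3  (1-jn J3 has f-setter on 6)
bond 5 →J3  (1-jn J3 has f-setter on 6)
bond 1 →J2  (J2: bond 2 brought flow, rest push out)
bond 0 →TF1  (TF TF1: opposite of bond 1)
bond 3 →J1  (J1 flow already set via bond 0)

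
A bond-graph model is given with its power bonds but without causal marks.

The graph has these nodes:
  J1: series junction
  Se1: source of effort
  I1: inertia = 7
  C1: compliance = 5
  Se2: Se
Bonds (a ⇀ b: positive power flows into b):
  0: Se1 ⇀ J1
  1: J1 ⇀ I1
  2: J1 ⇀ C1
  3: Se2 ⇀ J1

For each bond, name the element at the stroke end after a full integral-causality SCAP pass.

b0 →J1  (source Se1 imposes e)
b3 →J1  (Se2 fixes effort; stroke away)
b1 →I1  (I1 outputs flow p/I1)
b2 →J1  (common-f at J1 fixed by 1)

b0 |J1
b1 |I1
b2 |J1
b3 |J1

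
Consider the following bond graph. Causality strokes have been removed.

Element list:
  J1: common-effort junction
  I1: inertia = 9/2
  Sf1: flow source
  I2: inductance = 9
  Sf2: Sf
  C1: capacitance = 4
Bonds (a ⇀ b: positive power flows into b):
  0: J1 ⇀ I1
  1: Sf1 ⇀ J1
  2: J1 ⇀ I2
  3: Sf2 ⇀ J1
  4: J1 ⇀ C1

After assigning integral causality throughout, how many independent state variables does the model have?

3  (C1, I1, I2 all integral)

β1 →Sf1  (Sf1 (Sf) sets flow on bond)
β3 →Sf2  (Sf2: flow source, stroke at near end)
β0 →I1  (I1 outputs flow p/I1)
β2 →I2  (I2: I, integral causality)
β4 →J1  (closing 0-jn rule on J1)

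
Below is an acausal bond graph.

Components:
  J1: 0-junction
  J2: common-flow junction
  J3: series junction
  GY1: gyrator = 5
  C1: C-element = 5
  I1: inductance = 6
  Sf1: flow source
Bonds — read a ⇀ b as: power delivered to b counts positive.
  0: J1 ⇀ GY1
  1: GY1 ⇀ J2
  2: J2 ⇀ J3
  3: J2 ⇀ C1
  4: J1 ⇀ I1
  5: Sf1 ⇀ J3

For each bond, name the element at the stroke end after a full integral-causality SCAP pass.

b0 stroke→J1
b1 stroke→J2
b2 stroke→J3
b3 stroke→J2
b4 stroke→I1
b5 stroke→Sf1

bond 5 stroke→Sf1  (Sf1 fixes flow; stroke at Sf1)
bond 2 stroke→J3  (J3 flow already set via bond 5)
bond 1 stroke→J2  (J2: bond 2 brought flow, rest push out)
bond 3 stroke→J2  (common-f at J2 fixed by 2)
bond 0 stroke→J1  (GY1: gyrator matches bond 1)
bond 4 stroke→I1  (common-e at J1 fixed by 0)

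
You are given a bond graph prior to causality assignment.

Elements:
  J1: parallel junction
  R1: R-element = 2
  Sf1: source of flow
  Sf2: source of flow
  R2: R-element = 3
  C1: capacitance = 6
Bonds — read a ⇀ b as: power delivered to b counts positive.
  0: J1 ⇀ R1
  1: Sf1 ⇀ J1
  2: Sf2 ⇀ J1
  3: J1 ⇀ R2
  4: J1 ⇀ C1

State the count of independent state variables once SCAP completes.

b1 |Sf1  (source Sf1 imposes f)
b2 |Sf2  (source Sf2 imposes f)
b4 |J1  (C1: C, integral causality)
b0 |R1  (0-jn J1 has e-setter on 4)
b3 |R2  (0-jn J1 has e-setter on 4)

1  (C1 all integral)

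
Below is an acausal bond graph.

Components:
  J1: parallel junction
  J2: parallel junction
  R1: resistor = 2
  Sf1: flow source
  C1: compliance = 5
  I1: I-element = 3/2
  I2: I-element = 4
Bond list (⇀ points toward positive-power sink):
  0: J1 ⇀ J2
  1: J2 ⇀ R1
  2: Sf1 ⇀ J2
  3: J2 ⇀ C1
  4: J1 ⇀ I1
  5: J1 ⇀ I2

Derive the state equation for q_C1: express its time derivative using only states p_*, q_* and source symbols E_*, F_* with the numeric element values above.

dq_C1/dt = F_Sf1 - 2*p_I1/3 - p_I2/4 - q_C1/10

β2 →Sf1  (Sf1 fixes flow; stroke at Sf1)
β3 →J2  (prefer integral on C1)
β0 →J1  (0-jn J2 has e-setter on 3)
β1 →R1  (J2 effort already set via bond 3)
β4 →I1  (J1: bond 0 brought effort, rest push out)
β5 →I2  (common-e at J1 fixed by 0)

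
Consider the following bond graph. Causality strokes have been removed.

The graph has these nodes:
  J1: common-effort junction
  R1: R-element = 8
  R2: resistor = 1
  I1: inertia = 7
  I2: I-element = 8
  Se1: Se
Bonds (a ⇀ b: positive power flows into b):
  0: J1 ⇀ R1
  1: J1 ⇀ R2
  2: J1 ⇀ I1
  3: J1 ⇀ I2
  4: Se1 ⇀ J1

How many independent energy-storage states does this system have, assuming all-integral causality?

2  (I1, I2 all integral)

#4 stroke at J1  (source Se1 imposes e)
#0 stroke at R1  (J1 effort already set via bond 4)
#1 stroke at R2  (J1: bond 4 brought effort, rest push out)
#2 stroke at I1  (J1: bond 4 brought effort, rest push out)
#3 stroke at I2  (common-e at J1 fixed by 4)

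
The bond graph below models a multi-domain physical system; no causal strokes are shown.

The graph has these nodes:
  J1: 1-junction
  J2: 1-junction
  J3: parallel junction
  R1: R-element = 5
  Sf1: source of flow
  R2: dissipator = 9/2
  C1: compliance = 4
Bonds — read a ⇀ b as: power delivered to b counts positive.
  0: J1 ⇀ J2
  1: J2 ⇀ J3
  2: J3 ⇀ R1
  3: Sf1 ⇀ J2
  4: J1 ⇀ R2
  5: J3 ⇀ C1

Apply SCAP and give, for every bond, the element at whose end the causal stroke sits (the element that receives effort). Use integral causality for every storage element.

#3 |Sf1  (Sf1 fixes flow; stroke at Sf1)
#0 |J2  (J2 flow already set via bond 3)
#1 |J2  (J2 flow already set via bond 3)
#4 |J1  (1-jn J1 has f-setter on 0)
#5 |J3  (prefer integral on C1)
#2 |R1  (common-e at J3 fixed by 5)

#0 |J2
#1 |J2
#2 |R1
#3 |Sf1
#4 |J1
#5 |J3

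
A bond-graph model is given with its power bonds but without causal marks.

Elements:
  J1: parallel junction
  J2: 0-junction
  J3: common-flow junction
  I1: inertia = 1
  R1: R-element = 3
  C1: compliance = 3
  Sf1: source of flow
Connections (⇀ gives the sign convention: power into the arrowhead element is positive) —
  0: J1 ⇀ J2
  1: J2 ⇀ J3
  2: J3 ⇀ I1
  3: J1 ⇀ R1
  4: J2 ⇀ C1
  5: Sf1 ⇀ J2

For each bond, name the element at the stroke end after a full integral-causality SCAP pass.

#0 stroke at J1
#1 stroke at J3
#2 stroke at I1
#3 stroke at R1
#4 stroke at J2
#5 stroke at Sf1

β5 →Sf1  (Sf1 (Sf) sets flow on bond)
β2 →I1  (I1 integral (f out))
β1 →J3  (1-jn J3 has f-setter on 2)
β4 →J2  (C1 integral (e out))
β0 →J1  (J2 effort already set via bond 4)
β3 →R1  (J1: bond 0 brought effort, rest push out)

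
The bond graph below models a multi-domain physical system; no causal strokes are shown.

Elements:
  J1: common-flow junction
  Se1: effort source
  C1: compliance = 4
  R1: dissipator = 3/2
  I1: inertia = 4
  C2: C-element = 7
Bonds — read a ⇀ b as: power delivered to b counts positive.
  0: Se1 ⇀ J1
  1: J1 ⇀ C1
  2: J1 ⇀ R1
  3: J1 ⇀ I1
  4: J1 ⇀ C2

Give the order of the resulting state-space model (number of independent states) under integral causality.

3  (C1, C2, I1 all integral)

bond 0 stroke at J1  (source Se1 imposes e)
bond 1 stroke at J1  (C1 integral (e out))
bond 3 stroke at I1  (I1 outputs flow p/I1)
bond 2 stroke at J1  (J1 flow already set via bond 3)
bond 4 stroke at J1  (J1: bond 3 brought flow, rest push out)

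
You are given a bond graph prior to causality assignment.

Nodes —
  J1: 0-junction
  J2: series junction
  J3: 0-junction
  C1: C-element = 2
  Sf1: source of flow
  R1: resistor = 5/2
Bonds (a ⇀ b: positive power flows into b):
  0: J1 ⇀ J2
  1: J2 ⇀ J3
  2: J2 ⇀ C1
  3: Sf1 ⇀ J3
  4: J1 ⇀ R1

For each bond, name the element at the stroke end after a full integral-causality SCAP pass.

b0 stroke→J2
b1 stroke→J3
b2 stroke→J2
b3 stroke→Sf1
b4 stroke→J1

b3 |Sf1  (Sf1 fixes flow; stroke at Sf1)
b1 |J3  (J3 needs exactly one e-in)
b0 |J2  (common-f at J2 fixed by 1)
b2 |J2  (1-jn J2 has f-setter on 1)
b4 |J1  (J1: last free bond brings effort in)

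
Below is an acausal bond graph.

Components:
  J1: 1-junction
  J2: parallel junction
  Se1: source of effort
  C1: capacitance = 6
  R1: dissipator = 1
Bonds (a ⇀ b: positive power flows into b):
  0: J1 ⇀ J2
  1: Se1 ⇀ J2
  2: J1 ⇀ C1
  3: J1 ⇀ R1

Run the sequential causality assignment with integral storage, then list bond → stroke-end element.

#0 stroke at J1
#1 stroke at J2
#2 stroke at J1
#3 stroke at R1

#1 |J2  (Se1 fixes effort; stroke away)
#0 |J1  (J2: bond 1 brought effort, rest push out)
#2 |J1  (prefer integral on C1)
#3 |R1  (only one flow-in slot at J1)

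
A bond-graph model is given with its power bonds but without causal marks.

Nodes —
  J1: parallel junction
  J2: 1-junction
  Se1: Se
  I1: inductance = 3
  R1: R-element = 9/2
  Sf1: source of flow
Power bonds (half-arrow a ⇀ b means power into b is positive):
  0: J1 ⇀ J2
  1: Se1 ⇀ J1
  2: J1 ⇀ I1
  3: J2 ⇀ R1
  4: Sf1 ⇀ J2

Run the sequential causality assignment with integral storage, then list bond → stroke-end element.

b0 |J2
b1 |J1
b2 |I1
b3 |J2
b4 |Sf1

b1 stroke→J1  (Se1 fixes effort; stroke away)
b4 stroke→Sf1  (Sf1: flow source, stroke at near end)
b0 stroke→J2  (J1: bond 1 brought effort, rest push out)
b2 stroke→I1  (J1 effort already set via bond 1)
b3 stroke→J2  (common-f at J2 fixed by 4)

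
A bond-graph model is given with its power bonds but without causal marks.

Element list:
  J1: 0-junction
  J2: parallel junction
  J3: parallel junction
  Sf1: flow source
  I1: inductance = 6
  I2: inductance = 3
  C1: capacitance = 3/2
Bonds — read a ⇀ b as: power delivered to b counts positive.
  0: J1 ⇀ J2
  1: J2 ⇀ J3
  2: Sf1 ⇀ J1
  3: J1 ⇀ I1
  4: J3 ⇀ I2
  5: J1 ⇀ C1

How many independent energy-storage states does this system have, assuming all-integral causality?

b2 |Sf1  (Sf1: flow source, stroke at near end)
b3 |I1  (prefer integral on I1)
b4 |I2  (I2 integral (f out))
b1 |J3  (closing 0-jn rule on J3)
b0 |J2  (J2 needs exactly one e-in)
b5 |J1  (J1 needs exactly one e-in)

3  (C1, I1, I2 all integral)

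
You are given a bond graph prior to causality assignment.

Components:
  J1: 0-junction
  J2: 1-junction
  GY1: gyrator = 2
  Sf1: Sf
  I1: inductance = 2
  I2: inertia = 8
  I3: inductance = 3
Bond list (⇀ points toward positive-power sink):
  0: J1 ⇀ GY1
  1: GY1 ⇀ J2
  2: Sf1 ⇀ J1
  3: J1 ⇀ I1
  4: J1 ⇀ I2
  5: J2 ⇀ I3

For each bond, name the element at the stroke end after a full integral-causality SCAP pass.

β0 |J1
β1 |J2
β2 |Sf1
β3 |I1
β4 |I2
β5 |I3

b2 →Sf1  (Sf1 (Sf) sets flow on bond)
b3 →I1  (I1 integral (f out))
b4 →I2  (I2: I, integral causality)
b0 →J1  (only one effort-in slot at J1)
b1 →J2  (through GY1, causality inverts; strokes same side of GY1)
b5 →I3  (closing 1-jn rule on J2)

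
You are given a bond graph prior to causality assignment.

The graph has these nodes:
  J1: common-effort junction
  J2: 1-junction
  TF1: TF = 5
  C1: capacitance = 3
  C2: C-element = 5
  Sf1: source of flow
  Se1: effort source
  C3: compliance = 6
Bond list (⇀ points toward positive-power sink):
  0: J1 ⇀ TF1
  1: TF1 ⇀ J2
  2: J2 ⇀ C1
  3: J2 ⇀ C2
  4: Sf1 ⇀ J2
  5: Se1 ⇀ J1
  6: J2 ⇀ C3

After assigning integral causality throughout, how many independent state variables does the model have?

b4 |Sf1  (Sf1 fixes flow; stroke at Sf1)
b5 |J1  (Se1: effort source, stroke at far end)
b0 |TF1  (J1: bond 5 brought effort, rest push out)
b1 |J2  (J2 flow already set via bond 4)
b2 |J2  (J2: bond 4 brought flow, rest push out)
b3 |J2  (J2 flow already set via bond 4)
b6 |J2  (J2 flow already set via bond 4)

3  (C1, C2, C3 all integral)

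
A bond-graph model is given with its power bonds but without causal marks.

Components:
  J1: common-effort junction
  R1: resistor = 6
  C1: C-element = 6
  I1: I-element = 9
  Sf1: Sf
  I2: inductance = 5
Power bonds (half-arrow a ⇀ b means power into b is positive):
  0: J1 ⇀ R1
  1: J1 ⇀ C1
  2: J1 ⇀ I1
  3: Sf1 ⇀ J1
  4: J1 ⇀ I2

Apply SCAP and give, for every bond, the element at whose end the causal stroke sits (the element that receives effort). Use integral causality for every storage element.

β3 stroke at Sf1  (Sf1 (Sf) sets flow on bond)
β1 stroke at J1  (C1 integral (e out))
β0 stroke at R1  (0-jn J1 has e-setter on 1)
β2 stroke at I1  (0-jn J1 has e-setter on 1)
β4 stroke at I2  (0-jn J1 has e-setter on 1)

bond 0 |R1
bond 1 |J1
bond 2 |I1
bond 3 |Sf1
bond 4 |I2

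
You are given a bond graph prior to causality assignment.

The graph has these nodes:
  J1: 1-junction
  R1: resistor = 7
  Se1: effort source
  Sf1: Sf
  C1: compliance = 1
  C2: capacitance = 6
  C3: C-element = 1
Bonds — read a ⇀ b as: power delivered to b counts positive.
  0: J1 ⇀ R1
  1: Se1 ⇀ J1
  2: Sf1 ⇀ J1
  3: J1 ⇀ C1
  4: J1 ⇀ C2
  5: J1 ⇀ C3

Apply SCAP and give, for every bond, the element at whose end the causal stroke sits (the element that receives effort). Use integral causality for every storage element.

b0 →J1
b1 →J1
b2 →Sf1
b3 →J1
b4 →J1
b5 →J1

b1 stroke→J1  (source Se1 imposes e)
b2 stroke→Sf1  (source Sf1 imposes f)
b0 stroke→J1  (J1: bond 2 brought flow, rest push out)
b3 stroke→J1  (J1 flow already set via bond 2)
b4 stroke→J1  (1-jn J1 has f-setter on 2)
b5 stroke→J1  (J1: bond 2 brought flow, rest push out)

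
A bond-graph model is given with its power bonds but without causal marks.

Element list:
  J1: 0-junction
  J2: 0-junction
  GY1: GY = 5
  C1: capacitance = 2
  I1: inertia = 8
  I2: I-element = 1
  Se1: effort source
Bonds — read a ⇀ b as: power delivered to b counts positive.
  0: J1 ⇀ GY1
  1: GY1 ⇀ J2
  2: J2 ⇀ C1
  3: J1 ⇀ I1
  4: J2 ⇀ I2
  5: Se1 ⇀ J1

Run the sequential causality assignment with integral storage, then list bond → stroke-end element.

bond 0 →GY1
bond 1 →GY1
bond 2 →J2
bond 3 →I1
bond 4 →I2
bond 5 →J1

β5 stroke at J1  (Se1 (Se) sets effort on bond)
β0 stroke at GY1  (J1: bond 5 brought effort, rest push out)
β3 stroke at I1  (0-jn J1 has e-setter on 5)
β1 stroke at GY1  (through GY1, causality inverts; strokes same side of GY1)
β2 stroke at J2  (C1: C, integral causality)
β4 stroke at I2  (common-e at J2 fixed by 2)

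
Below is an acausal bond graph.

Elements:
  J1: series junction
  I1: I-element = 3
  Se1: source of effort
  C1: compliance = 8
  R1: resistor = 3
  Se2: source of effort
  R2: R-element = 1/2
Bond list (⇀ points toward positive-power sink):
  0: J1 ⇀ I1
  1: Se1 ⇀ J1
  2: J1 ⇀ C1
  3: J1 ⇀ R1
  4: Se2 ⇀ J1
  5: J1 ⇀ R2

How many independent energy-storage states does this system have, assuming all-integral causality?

bond 1 →J1  (Se1 fixes effort; stroke away)
bond 4 →J1  (source Se2 imposes e)
bond 0 →I1  (prefer integral on I1)
bond 2 →J1  (J1: bond 0 brought flow, rest push out)
bond 3 →J1  (common-f at J1 fixed by 0)
bond 5 →J1  (1-jn J1 has f-setter on 0)

2  (C1, I1 all integral)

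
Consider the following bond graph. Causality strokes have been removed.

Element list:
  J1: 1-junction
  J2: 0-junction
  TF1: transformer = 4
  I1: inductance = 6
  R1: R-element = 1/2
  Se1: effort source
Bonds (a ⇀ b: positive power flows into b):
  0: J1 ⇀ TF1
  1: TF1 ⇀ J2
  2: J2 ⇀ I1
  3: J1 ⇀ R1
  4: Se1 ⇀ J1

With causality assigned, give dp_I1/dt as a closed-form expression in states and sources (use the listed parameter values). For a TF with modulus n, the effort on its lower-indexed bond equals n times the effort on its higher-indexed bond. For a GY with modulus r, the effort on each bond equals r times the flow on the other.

#4 stroke at J1  (Se1 (Se) sets effort on bond)
#2 stroke at I1  (prefer integral on I1)
#1 stroke at J2  (J2: last free bond brings effort in)
#0 stroke at TF1  (TF1: transformer flips bond 1)
#3 stroke at J1  (common-f at J1 fixed by 0)

dp_I1/dt = E_Se1/4 - p_I1/192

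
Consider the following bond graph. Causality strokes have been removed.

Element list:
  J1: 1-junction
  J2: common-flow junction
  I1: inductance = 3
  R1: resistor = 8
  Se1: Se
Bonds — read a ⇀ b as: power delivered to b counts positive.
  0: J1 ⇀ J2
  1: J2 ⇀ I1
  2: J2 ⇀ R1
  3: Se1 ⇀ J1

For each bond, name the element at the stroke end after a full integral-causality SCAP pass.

β0 |J2
β1 |I1
β2 |J2
β3 |J1

#3 stroke at J1  (Se1 fixes effort; stroke away)
#0 stroke at J2  (closing 1-jn rule on J1)
#1 stroke at I1  (I1 integral (f out))
#2 stroke at J2  (J2 flow already set via bond 1)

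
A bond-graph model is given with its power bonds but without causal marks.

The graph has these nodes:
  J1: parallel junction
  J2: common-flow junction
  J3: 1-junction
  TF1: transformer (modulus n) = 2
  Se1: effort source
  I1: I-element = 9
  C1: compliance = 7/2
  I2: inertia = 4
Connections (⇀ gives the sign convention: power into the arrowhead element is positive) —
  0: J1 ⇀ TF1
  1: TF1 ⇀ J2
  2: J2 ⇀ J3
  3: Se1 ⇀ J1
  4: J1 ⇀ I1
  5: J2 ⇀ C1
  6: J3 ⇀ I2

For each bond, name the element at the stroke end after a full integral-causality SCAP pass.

#3 stroke at J1  (Se1 fixes effort; stroke away)
#0 stroke at TF1  (common-e at J1 fixed by 3)
#4 stroke at I1  (0-jn J1 has e-setter on 3)
#1 stroke at J2  (TF1 one-in-one-out from 0)
#5 stroke at J2  (prefer integral on C1)
#2 stroke at J3  (only one flow-in slot at J2)
#6 stroke at I2  (J3: last free bond brings flow in)

bond 0 stroke at TF1
bond 1 stroke at J2
bond 2 stroke at J3
bond 3 stroke at J1
bond 4 stroke at I1
bond 5 stroke at J2
bond 6 stroke at I2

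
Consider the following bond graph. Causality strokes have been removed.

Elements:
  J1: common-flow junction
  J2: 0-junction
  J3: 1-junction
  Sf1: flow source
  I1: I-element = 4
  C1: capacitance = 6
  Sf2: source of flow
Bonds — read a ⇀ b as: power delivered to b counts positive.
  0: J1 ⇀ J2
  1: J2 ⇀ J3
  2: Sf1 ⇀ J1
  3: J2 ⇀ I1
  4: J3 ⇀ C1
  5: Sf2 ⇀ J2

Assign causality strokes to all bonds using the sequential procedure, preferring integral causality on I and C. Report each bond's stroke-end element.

β0 stroke→J1
β1 stroke→J2
β2 stroke→Sf1
β3 stroke→I1
β4 stroke→J3
β5 stroke→Sf2

bond 2 stroke at Sf1  (Sf1 fixes flow; stroke at Sf1)
bond 5 stroke at Sf2  (source Sf2 imposes f)
bond 0 stroke at J1  (common-f at J1 fixed by 2)
bond 3 stroke at I1  (I1: I, integral causality)
bond 1 stroke at J2  (closing 0-jn rule on J2)
bond 4 stroke at J3  (common-f at J3 fixed by 1)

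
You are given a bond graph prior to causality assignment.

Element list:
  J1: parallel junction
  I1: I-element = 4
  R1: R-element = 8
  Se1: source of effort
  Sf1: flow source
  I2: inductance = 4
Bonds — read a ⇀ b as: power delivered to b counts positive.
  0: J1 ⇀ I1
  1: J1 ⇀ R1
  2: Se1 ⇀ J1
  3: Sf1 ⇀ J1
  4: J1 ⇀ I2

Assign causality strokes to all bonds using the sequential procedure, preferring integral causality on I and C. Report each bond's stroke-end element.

bond 2 stroke→J1  (Se1: effort source, stroke at far end)
bond 3 stroke→Sf1  (Sf1 (Sf) sets flow on bond)
bond 0 stroke→I1  (J1 effort already set via bond 2)
bond 1 stroke→R1  (J1 effort already set via bond 2)
bond 4 stroke→I2  (0-jn J1 has e-setter on 2)

β0 stroke at I1
β1 stroke at R1
β2 stroke at J1
β3 stroke at Sf1
β4 stroke at I2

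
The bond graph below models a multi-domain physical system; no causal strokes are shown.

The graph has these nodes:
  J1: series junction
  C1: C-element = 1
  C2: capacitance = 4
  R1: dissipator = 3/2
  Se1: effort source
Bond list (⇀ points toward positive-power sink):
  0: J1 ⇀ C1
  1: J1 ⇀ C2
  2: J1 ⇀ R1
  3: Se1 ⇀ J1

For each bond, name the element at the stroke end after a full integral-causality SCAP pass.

#3 |J1  (source Se1 imposes e)
#0 |J1  (C1: C, integral causality)
#1 |J1  (prefer integral on C2)
#2 |R1  (only one flow-in slot at J1)

b0 |J1
b1 |J1
b2 |R1
b3 |J1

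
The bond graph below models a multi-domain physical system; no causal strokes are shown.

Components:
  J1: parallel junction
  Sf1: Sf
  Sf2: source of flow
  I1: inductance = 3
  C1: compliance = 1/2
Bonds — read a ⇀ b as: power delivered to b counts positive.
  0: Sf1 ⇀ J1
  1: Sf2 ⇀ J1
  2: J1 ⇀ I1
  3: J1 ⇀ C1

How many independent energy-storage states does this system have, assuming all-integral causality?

b0 stroke→Sf1  (source Sf1 imposes f)
b1 stroke→Sf2  (Sf2: flow source, stroke at near end)
b2 stroke→I1  (I1 outputs flow p/I1)
b3 stroke→J1  (closing 0-jn rule on J1)

2  (C1, I1 all integral)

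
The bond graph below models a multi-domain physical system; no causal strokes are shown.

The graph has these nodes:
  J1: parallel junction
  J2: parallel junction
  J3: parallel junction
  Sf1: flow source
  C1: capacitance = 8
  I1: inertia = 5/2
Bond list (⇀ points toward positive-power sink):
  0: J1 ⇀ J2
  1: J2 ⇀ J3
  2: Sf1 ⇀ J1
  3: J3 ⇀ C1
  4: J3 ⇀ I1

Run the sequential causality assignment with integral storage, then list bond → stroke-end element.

#0 stroke→J1
#1 stroke→J2
#2 stroke→Sf1
#3 stroke→J3
#4 stroke→I1

b2 |Sf1  (Sf1: flow source, stroke at near end)
b0 |J1  (J1: last free bond brings effort in)
b1 |J2  (closing 0-jn rule on J2)
b3 |J3  (C1: C, integral causality)
b4 |I1  (common-e at J3 fixed by 3)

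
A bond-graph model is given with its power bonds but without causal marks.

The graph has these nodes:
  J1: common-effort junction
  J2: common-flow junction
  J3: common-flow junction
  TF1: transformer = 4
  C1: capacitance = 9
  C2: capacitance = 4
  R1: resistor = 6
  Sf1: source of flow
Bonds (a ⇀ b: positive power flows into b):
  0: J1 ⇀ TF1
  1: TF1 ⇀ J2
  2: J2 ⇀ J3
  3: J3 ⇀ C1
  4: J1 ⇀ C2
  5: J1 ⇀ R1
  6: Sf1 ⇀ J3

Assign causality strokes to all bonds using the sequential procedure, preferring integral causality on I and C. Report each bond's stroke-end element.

b0 stroke→TF1
b1 stroke→J2
b2 stroke→J3
b3 stroke→J3
b4 stroke→J1
b5 stroke→R1
b6 stroke→Sf1

b6 stroke→Sf1  (source Sf1 imposes f)
b2 stroke→J3  (common-f at J3 fixed by 6)
b3 stroke→J3  (J3 flow already set via bond 6)
b1 stroke→J2  (J2 flow already set via bond 2)
b0 stroke→TF1  (TF TF1: opposite of bond 1)
b4 stroke→J1  (C2: C, integral causality)
b5 stroke→R1  (common-e at J1 fixed by 4)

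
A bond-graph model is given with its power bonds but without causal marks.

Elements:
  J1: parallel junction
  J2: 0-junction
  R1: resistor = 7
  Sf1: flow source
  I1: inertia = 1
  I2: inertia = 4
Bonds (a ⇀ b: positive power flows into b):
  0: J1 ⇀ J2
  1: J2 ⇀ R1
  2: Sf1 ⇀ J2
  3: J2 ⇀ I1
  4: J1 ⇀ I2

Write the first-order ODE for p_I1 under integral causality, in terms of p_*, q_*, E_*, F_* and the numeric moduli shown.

dp_I1/dt = 7*F_Sf1 - 7*p_I1 - 7*p_I2/4

#2 stroke at Sf1  (Sf1 fixes flow; stroke at Sf1)
#3 stroke at I1  (I1: I, integral causality)
#4 stroke at I2  (I2 integral (f out))
#0 stroke at J1  (J1 needs exactly one e-in)
#1 stroke at J2  (closing 0-jn rule on J2)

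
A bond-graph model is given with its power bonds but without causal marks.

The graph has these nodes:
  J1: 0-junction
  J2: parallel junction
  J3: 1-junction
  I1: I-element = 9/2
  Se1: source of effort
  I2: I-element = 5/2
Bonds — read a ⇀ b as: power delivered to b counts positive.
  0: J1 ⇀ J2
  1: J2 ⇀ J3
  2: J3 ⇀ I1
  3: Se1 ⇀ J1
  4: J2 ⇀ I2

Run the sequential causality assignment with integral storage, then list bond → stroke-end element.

bond 0 stroke at J2
bond 1 stroke at J3
bond 2 stroke at I1
bond 3 stroke at J1
bond 4 stroke at I2

b3 stroke at J1  (Se1 (Se) sets effort on bond)
b0 stroke at J2  (0-jn J1 has e-setter on 3)
b1 stroke at J3  (J2: bond 0 brought effort, rest push out)
b4 stroke at I2  (0-jn J2 has e-setter on 0)
b2 stroke at I1  (J3: last free bond brings flow in)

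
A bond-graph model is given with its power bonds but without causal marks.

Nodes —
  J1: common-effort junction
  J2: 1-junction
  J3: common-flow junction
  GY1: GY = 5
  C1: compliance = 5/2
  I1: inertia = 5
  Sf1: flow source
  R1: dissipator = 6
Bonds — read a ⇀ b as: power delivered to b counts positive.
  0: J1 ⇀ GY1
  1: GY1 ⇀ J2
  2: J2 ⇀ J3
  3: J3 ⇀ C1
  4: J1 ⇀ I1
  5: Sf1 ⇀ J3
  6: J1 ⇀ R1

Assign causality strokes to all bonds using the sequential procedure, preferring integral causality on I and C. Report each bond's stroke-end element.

#5 →Sf1  (Sf1 fixes flow; stroke at Sf1)
#2 →J3  (1-jn J3 has f-setter on 5)
#3 →J3  (common-f at J3 fixed by 5)
#1 →J2  (1-jn J2 has f-setter on 2)
#0 →J1  (through GY1, causality inverts; strokes same side of GY1)
#4 →I1  (J1 effort already set via bond 0)
#6 →R1  (0-jn J1 has e-setter on 0)

b0 stroke→J1
b1 stroke→J2
b2 stroke→J3
b3 stroke→J3
b4 stroke→I1
b5 stroke→Sf1
b6 stroke→R1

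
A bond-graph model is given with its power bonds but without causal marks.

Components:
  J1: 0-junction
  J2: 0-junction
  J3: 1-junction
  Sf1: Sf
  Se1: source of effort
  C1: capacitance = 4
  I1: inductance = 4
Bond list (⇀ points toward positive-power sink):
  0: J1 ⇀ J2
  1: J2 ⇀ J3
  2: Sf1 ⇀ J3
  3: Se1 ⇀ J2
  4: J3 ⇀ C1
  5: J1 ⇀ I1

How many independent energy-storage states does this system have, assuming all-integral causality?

β2 |Sf1  (Sf1 fixes flow; stroke at Sf1)
β3 |J2  (Se1: effort source, stroke at far end)
β0 |J1  (common-e at J2 fixed by 3)
β1 |J3  (0-jn J2 has e-setter on 3)
β4 |J3  (common-f at J3 fixed by 2)
β5 |I1  (common-e at J1 fixed by 0)

2  (C1, I1 all integral)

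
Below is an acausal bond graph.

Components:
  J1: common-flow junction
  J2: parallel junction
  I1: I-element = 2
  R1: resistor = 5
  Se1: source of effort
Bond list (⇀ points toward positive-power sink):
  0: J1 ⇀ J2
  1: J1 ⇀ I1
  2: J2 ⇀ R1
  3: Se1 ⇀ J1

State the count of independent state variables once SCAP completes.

1  (I1 all integral)

#3 stroke→J1  (source Se1 imposes e)
#1 stroke→I1  (prefer integral on I1)
#0 stroke→J1  (1-jn J1 has f-setter on 1)
#2 stroke→J2  (closing 0-jn rule on J2)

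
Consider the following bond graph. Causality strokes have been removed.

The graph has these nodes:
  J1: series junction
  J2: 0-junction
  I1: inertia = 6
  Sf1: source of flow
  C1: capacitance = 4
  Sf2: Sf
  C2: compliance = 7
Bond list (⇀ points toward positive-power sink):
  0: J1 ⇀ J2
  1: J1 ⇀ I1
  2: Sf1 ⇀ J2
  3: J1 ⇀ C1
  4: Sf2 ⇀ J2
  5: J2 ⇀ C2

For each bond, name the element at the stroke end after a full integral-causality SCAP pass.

β2 |Sf1  (source Sf1 imposes f)
β4 |Sf2  (Sf2 fixes flow; stroke at Sf2)
β1 |I1  (I1 integral (f out))
β0 |J1  (common-f at J1 fixed by 1)
β3 |J1  (J1 flow already set via bond 1)
β5 |J2  (only one effort-in slot at J2)

b0 stroke at J1
b1 stroke at I1
b2 stroke at Sf1
b3 stroke at J1
b4 stroke at Sf2
b5 stroke at J2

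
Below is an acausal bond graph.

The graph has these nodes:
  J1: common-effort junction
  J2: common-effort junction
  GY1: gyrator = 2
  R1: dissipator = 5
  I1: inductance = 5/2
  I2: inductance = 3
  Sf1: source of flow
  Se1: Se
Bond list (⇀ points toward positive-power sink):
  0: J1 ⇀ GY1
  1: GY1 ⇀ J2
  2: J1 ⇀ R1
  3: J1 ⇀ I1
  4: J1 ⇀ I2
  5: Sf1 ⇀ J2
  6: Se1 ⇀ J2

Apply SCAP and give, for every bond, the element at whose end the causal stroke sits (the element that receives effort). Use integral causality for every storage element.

bond 0 stroke→GY1
bond 1 stroke→GY1
bond 2 stroke→J1
bond 3 stroke→I1
bond 4 stroke→I2
bond 5 stroke→Sf1
bond 6 stroke→J2

#5 |Sf1  (Sf1 fixes flow; stroke at Sf1)
#6 |J2  (Se1: effort source, stroke at far end)
#1 |GY1  (common-e at J2 fixed by 6)
#0 |GY1  (through GY1, causality inverts; strokes same side of GY1)
#3 |I1  (I1: I, integral causality)
#4 |I2  (prefer integral on I2)
#2 |J1  (only one effort-in slot at J1)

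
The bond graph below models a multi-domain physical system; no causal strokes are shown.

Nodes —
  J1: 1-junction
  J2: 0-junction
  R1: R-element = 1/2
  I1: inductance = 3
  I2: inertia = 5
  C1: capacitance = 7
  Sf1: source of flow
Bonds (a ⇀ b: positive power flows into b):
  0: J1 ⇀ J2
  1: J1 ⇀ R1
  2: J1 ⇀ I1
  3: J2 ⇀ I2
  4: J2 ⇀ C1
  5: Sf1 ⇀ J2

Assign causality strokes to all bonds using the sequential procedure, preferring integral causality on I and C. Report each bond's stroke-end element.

bond 5 |Sf1  (Sf1: flow source, stroke at near end)
bond 2 |I1  (I1 outputs flow p/I1)
bond 0 |J1  (J1: bond 2 brought flow, rest push out)
bond 1 |J1  (J1 flow already set via bond 2)
bond 3 |I2  (prefer integral on I2)
bond 4 |J2  (J2 needs exactly one e-in)

β0 |J1
β1 |J1
β2 |I1
β3 |I2
β4 |J2
β5 |Sf1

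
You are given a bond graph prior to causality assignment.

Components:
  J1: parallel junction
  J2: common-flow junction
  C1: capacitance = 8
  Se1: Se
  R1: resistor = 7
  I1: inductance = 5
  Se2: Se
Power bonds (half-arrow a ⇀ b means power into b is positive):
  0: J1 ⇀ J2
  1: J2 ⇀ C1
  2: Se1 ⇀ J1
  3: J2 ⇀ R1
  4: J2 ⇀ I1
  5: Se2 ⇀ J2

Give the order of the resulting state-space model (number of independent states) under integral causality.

2  (C1, I1 all integral)

bond 2 →J1  (source Se1 imposes e)
bond 5 →J2  (source Se2 imposes e)
bond 0 →J2  (common-e at J1 fixed by 2)
bond 1 →J2  (C1 integral (e out))
bond 4 →I1  (I1 outputs flow p/I1)
bond 3 →J2  (common-f at J2 fixed by 4)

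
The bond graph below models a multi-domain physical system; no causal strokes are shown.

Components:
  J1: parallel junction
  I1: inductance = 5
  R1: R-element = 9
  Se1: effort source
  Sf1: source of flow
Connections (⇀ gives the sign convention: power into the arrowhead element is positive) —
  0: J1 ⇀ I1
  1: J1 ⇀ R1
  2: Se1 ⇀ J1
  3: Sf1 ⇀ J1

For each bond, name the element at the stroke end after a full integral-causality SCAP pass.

bond 2 →J1  (source Se1 imposes e)
bond 3 →Sf1  (Sf1 fixes flow; stroke at Sf1)
bond 0 →I1  (common-e at J1 fixed by 2)
bond 1 →R1  (J1 effort already set via bond 2)

β0 stroke→I1
β1 stroke→R1
β2 stroke→J1
β3 stroke→Sf1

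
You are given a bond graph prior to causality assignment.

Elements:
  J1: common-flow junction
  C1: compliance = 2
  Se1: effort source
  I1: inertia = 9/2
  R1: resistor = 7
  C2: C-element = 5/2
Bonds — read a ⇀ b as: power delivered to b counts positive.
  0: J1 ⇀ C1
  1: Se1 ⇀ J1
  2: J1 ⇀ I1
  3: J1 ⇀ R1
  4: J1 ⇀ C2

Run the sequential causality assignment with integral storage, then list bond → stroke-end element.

b0 stroke→J1
b1 stroke→J1
b2 stroke→I1
b3 stroke→J1
b4 stroke→J1

b1 stroke at J1  (Se1 fixes effort; stroke away)
b0 stroke at J1  (C1 integral (e out))
b2 stroke at I1  (I1: I, integral causality)
b3 stroke at J1  (J1: bond 2 brought flow, rest push out)
b4 stroke at J1  (common-f at J1 fixed by 2)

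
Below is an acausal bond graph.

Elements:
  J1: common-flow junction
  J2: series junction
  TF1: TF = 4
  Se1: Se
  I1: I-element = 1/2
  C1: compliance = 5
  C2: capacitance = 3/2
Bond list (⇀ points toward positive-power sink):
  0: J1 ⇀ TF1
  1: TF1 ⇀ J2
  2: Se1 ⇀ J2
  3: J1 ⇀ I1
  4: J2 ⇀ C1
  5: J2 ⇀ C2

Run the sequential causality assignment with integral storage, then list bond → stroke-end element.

bond 0 stroke→J1
bond 1 stroke→TF1
bond 2 stroke→J2
bond 3 stroke→I1
bond 4 stroke→J2
bond 5 stroke→J2

β2 →J2  (Se1: effort source, stroke at far end)
β3 →I1  (I1: I, integral causality)
β0 →J1  (J1: bond 3 brought flow, rest push out)
β1 →TF1  (through TF1, causality passes straight; one stroke at TF1)
β4 →J2  (J2: bond 1 brought flow, rest push out)
β5 →J2  (J2 flow already set via bond 1)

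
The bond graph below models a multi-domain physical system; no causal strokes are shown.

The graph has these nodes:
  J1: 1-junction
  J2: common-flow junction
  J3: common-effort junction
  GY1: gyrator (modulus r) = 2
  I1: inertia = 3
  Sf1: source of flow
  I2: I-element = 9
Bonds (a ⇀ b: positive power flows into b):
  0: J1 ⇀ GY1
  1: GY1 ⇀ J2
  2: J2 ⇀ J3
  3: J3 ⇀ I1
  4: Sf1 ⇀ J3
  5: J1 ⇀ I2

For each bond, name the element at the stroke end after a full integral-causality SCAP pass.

β4 |Sf1  (Sf1 fixes flow; stroke at Sf1)
β3 |I1  (I1 integral (f out))
β2 |J3  (closing 0-jn rule on J3)
β1 |J2  (common-f at J2 fixed by 2)
β0 |J1  (through GY1, causality inverts; strokes same side of GY1)
β5 |I2  (J1 needs exactly one f-in)

#0 stroke at J1
#1 stroke at J2
#2 stroke at J3
#3 stroke at I1
#4 stroke at Sf1
#5 stroke at I2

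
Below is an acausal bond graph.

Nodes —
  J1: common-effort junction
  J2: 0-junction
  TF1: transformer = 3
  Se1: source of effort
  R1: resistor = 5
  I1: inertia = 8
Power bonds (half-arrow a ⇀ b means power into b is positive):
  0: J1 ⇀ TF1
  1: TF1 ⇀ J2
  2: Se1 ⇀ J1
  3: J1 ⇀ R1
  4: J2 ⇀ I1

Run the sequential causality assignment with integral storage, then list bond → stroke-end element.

#0 stroke→TF1
#1 stroke→J2
#2 stroke→J1
#3 stroke→R1
#4 stroke→I1

β2 stroke at J1  (source Se1 imposes e)
β0 stroke at TF1  (J1 effort already set via bond 2)
β3 stroke at R1  (J1: bond 2 brought effort, rest push out)
β1 stroke at J2  (TF1 one-in-one-out from 0)
β4 stroke at I1  (common-e at J2 fixed by 1)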